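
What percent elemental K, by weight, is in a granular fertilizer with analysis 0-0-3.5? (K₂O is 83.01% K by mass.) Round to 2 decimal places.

2.91% K

%K = 3.5 × 0.8301 = 2.90535%.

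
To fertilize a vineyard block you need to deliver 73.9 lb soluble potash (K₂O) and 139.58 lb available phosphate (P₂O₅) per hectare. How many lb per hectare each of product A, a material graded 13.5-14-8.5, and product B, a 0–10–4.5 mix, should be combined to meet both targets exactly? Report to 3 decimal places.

504.045 lb product A, 690.136 lb product B

With a, b = lb per hectare of product A and product B:
K₂O: 0.085·a + 0.045·b = 73.9
P₂O₅: 0.14·a + 0.1·b = 139.58
Eliminate a: (row1) − 0.085/0.14·(row2) → -0.0157143·b = -10.845, so b = 690.1364.
Back-substitute: a = (73.9 − 0.045·690.1364) / 0.085 = 504.04545.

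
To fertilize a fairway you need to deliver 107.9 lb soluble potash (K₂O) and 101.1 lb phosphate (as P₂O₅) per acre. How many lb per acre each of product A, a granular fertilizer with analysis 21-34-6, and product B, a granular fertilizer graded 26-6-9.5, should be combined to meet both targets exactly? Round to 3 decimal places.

109.077 lb product A, 1066.899 lb product B

With a, b = lb per acre of product A and product B:
K₂O: 0.06·a + 0.095·b = 107.9
P₂O₅: 0.34·a + 0.06·b = 101.1
From row1: a = (107.9 − 0.095·b) / 0.06.
Into row2: 0.34·(107.9 − 0.095·b)/0.06 + 0.06·b = 101.1 → b = 1066.89895, a = 109.0767.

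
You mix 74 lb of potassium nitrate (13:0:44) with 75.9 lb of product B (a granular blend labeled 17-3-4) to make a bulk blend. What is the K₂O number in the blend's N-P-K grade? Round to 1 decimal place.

Total mass = 74 + 75.9 = 149.9 lb.
K₂O mass = 44%×74 + 4%×75.9 = 35.596 lb.
% K₂O = 35.596 / 149.9 = 23.7465%.

23.7% K₂O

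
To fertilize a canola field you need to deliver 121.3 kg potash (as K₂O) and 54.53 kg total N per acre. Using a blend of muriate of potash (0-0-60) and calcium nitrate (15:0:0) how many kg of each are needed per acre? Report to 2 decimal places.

202.17 kg muriate of potash, 363.53 kg calcium nitrate

Let a = kg of muriate of potash, b = kg of calcium nitrate (per acre).
K₂O: 0.6·a + 0·b = 121.3
N: 0·a + 0.15·b = 54.53
Solving simultaneously: a = 202.167, b = 363.533.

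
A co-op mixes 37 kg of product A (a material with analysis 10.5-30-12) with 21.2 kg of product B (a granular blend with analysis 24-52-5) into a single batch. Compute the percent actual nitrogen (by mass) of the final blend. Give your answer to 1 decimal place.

Total mass = 37 + 21.2 = 58.2 kg.
N mass = 10.5%×37 + 24%×21.2 = 8.973 kg.
% N = 8.973 / 58.2 = 15.4175%.

15.4% N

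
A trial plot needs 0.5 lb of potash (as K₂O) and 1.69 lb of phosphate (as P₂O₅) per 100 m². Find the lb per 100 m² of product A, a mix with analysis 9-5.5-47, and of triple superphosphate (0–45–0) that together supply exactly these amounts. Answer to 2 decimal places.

1.06 lb product A, 3.63 lb triple superphosphate

Let a = lb of product A, b = lb of triple superphosphate (per 100 m²).
K₂O: 0.47·a + 0·b = 0.5
P₂O₅: 0.055·a + 0.45·b = 1.69
Solving simultaneously: a = 1.06383, b = 3.62553.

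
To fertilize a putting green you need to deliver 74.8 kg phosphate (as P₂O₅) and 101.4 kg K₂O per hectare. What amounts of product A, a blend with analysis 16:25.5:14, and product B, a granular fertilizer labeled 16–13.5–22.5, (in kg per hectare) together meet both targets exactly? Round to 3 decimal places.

Let a = kg of product A, b = kg of product B (per hectare).
P₂O₅: 0.255·a + 0.135·b = 74.8
K₂O: 0.14·a + 0.225·b = 101.4
From row1: a = (74.8 − 0.135·b) / 0.255.
Into row2: 0.14·(74.8 − 0.135·b)/0.255 + 0.225·b = 101.4 → b = 399.87005, a = 81.6374.

81.637 kg product A, 399.870 kg product B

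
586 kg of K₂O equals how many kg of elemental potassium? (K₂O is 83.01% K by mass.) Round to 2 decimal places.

K = 586 × 0.8301 = 486.439 kg.

486.44 kg K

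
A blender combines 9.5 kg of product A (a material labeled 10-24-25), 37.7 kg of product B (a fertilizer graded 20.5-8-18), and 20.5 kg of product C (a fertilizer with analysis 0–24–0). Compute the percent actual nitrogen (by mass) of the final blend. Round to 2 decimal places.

Total mass = 9.5 + 37.7 + 20.5 = 67.7 kg.
N mass = 10%×9.5 + 20.5%×37.7 + 0%×20.5 = 8.6785 kg.
% N = 8.6785 / 67.7 = 12.8191%.

12.82% N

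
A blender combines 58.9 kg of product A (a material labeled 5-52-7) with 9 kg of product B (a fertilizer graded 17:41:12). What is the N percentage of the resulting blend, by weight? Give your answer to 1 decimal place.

6.6% N

Total mass = 58.9 + 9 = 67.9 kg.
N mass = 5%×58.9 + 17%×9 = 4.475 kg.
% N = 4.475 / 67.9 = 6.59057%.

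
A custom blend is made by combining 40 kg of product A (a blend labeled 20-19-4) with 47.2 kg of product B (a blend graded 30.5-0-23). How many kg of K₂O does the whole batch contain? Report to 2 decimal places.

K₂O mass = 4%×40 + 23%×47.2 = 12.456 kg.

12.46 kg K₂O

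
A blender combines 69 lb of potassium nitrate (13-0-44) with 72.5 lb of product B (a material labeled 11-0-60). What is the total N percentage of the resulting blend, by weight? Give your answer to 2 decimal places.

11.98% N

Total mass = 69 + 72.5 = 141.5 lb.
N mass = 13%×69 + 11%×72.5 = 16.945 lb.
% N = 16.945 / 141.5 = 11.9753%.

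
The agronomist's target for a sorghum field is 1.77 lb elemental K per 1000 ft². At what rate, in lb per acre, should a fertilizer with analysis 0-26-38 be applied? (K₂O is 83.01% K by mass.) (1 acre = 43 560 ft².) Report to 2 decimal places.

244.43 lb of product per acre

As K₂O: 1.77 / 0.8301 = 2.13227 lb per 1000 ft².
Product per 1000 ft² = 2.13227 / 38% = 5.61125 lb.
Convert to per acre: 5.61125 × 43.56 = 244.426 lb.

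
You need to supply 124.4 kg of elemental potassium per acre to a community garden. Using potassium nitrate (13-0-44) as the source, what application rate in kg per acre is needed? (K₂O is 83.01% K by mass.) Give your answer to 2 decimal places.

As K₂O: 124.4 / 0.8301 = 149.861 kg per acre.
Product per acre = 149.861 / 44% = 340.594 kg.

340.59 kg of product per acre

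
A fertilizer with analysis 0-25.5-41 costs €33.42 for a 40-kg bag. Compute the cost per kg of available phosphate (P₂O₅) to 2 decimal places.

P₂O₅ in bag = 40 × 25.5% = 10.2 kg.
Cost per kg P₂O₅ = €33.42 / 10.2 = €3.2765.

€3.28 per kg P₂O₅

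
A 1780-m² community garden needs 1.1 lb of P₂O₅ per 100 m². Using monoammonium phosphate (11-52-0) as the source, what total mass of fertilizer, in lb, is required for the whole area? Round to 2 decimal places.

Product per 100 m² = 1.1 / 52% = 2.11538 lb.
Total product = 2.11538 × 1780 / 100 = 37.6538 lb.

37.65 lb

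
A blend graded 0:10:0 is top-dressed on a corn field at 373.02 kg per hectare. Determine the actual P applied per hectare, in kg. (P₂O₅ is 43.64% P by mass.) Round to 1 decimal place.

P₂O₅ per hectare = 373.02 × 10% = 37.302 kg.
Elemental P = 37.302 × 0.4364 = 16.2786 kg per hectare.

16.3 kg P per hectare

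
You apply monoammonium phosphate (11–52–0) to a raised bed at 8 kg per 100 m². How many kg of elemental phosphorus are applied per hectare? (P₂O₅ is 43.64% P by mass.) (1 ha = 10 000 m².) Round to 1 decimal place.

P₂O₅ per 100 m² = 8 × 52% = 4.16 kg.
Elemental P = 4.16 × 0.4364 = 1.81542 kg per 100 m².
Convert to per hectare: 1.81542 × 100 = 181.542 kg.

181.5 kg P per hectare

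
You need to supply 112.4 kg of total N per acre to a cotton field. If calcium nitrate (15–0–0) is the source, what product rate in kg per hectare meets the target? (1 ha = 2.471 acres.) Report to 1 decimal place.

Product per acre = 112.4 / 15% = 749.333 kg.
Convert to per hectare: 749.333 × 2.471 = 1851.603 kg.

1851.6 kg of product per hectare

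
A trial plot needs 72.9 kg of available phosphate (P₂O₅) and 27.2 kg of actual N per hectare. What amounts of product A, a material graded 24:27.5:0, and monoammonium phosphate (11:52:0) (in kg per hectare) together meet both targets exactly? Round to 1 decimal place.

64.8 kg product A, 105.9 kg monoammonium phosphate

Let a = kg of product A, b = kg of monoammonium phosphate (per hectare).
P₂O₅: 0.275·a + 0.52·b = 72.9
N: 0.24·a + 0.11·b = 27.2
From row1: a = (72.9 − 0.52·b) / 0.275.
Into row2: 0.24·(72.9 − 0.52·b)/0.275 + 0.11·b = 27.2 → b = 105.933, a = 64.7805.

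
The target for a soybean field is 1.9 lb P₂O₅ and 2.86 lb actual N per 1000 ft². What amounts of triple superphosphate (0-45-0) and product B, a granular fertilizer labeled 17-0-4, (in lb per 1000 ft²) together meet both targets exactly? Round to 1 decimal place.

4.2 lb triple superphosphate, 16.8 lb product B

Per-1000 ft² balance (a = triple superphosphate, b = product B):
P₂O₅: 0.45·a + 0·b = 1.9
N: 0·a + 0.17·b = 2.86
Solving simultaneously: a = 4.22222, b = 16.8235.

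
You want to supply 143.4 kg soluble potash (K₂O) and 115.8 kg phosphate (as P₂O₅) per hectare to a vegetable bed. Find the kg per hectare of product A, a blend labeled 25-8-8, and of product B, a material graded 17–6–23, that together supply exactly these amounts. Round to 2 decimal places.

1325.74 kg product A, 162.35 kg product B

Let a = kg of product A, b = kg of product B (per hectare).
K₂O: 0.08·a + 0.23·b = 143.4
P₂O₅: 0.08·a + 0.06·b = 115.8
Eliminate a: (row1) − 0.08/0.08·(row2) → 0.17·b = 27.6, so b = 162.353.
Back-substitute: a = (143.4 − 0.23·162.353) / 0.08 = 1325.735.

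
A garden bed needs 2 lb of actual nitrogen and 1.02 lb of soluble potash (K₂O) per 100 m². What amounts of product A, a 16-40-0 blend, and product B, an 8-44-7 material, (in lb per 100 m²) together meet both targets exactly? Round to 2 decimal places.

5.21 lb product A, 14.57 lb product B

Per-100 m² balance (a = product A, b = product B):
N: 0.16·a + 0.08·b = 2
K₂O: 0·a + 0.07·b = 1.02
Solving simultaneously: a = 5.21429, b = 14.5714.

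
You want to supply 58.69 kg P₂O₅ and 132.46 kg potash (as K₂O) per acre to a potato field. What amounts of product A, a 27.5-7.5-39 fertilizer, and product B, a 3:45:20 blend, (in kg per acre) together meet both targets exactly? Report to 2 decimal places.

298.25 kg product A, 80.71 kg product B

With a, b = kg per acre of product A and product B:
P₂O₅: 0.075·a + 0.45·b = 58.69
K₂O: 0.39·a + 0.2·b = 132.46
Eliminate a: (row1) − 0.075/0.39·(row2) → 0.411538·b = 33.2169, so b = 80.714.
Back-substitute: a = (58.69 − 0.45·80.714) / 0.075 = 298.249.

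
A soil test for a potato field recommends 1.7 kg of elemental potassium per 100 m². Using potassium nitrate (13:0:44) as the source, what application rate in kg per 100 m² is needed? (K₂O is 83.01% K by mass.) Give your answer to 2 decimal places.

4.65 kg of product per hundred sq m

As K₂O: 1.7 / 0.8301 = 2.04795 kg per 100 m².
Product per 100 m² = 2.04795 / 44% = 4.65442 kg.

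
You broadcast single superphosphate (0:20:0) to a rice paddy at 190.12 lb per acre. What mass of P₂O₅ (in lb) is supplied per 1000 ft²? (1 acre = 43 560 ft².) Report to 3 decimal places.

0.873 lb P₂O₅ per thousand sq ft

P₂O₅ per acre = 190.12 × 20% = 38.024 lb.
Convert to per 1000 ft²: 38.024 × 0.0229568 = 0.872911 lb.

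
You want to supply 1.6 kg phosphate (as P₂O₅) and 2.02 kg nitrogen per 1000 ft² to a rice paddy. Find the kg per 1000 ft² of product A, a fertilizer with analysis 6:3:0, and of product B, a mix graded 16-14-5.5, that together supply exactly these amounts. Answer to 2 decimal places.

7.44 kg product A, 9.83 kg product B

Let a = kg of product A, b = kg of product B (per 1000 ft²).
P₂O₅: 0.03·a + 0.14·b = 1.6
N: 0.06·a + 0.16·b = 2.02
From row1: a = (1.6 − 0.14·b) / 0.03.
Into row2: 0.06·(1.6 − 0.14·b)/0.03 + 0.16·b = 2.02 → b = 9.83333, a = 7.44444.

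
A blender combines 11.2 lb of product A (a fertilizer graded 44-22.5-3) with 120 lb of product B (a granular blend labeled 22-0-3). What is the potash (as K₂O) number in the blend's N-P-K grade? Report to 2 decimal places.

3.00% K₂O

Total mass = 11.2 + 120 = 131.2 lb.
K₂O mass = 3%×11.2 + 3%×120 = 3.936 lb.
% K₂O = 3.936 / 131.2 = 3%.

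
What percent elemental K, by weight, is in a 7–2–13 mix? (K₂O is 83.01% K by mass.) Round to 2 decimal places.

%K = 13 × 0.8301 = 10.7913%.

10.79% K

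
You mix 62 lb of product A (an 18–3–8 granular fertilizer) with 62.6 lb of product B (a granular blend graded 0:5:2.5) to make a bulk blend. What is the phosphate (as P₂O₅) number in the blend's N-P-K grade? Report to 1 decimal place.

4.0% P₂O₅

Total mass = 62 + 62.6 = 124.6 lb.
P₂O₅ mass = 3%×62 + 5%×62.6 = 4.99 lb.
% P₂O₅ = 4.99 / 124.6 = 4.00482%.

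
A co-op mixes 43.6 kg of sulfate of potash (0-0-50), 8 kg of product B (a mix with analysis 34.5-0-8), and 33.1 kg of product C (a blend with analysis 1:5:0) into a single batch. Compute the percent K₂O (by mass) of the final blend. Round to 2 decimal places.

26.49% K₂O

Total mass = 43.6 + 8 + 33.1 = 84.7 kg.
K₂O mass = 50%×43.6 + 8%×8 + 0%×33.1 = 22.44 kg.
% K₂O = 22.44 / 84.7 = 26.4935%.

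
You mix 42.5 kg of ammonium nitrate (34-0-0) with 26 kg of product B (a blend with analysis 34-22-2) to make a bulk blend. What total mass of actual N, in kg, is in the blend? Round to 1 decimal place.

23.3 kg N

N mass = 34%×42.5 + 34%×26 = 23.29 kg.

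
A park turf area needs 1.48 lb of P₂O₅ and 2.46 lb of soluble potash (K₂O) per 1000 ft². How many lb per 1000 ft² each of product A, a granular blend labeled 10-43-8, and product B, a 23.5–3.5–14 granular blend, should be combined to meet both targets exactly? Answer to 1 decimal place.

Per-1000 ft² balance (a = product A, b = product B):
P₂O₅: 0.43·a + 0.035·b = 1.48
K₂O: 0.08·a + 0.14·b = 2.46
Eliminate b: (row1) − 0.035/0.14·(row2) → 0.41·a = 0.865, so a = 2.10976.
Then b = (2.46 − 0.08·2.10976) / 0.14 = 16.3659.

2.1 lb product A, 16.4 lb product B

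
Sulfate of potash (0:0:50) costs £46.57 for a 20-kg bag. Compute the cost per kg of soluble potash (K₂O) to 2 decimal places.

K₂O in bag = 20 × 50% = 10 kg.
Cost per kg K₂O = £46.57 / 10 = £4.6570.

£4.66 per kg K₂O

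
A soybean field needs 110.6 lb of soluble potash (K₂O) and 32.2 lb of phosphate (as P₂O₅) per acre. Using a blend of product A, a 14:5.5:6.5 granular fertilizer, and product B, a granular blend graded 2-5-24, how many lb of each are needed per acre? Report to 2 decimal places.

220.90 lb product A, 401.01 lb product B

Let a = lb of product A, b = lb of product B (per acre).
K₂O: 0.065·a + 0.24·b = 110.6
P₂O₅: 0.055·a + 0.05·b = 32.2
From row1: a = (110.6 − 0.24·b) / 0.065.
Into row2: 0.055·(110.6 − 0.24·b)/0.065 + 0.05·b = 32.2 → b = 401.005, a = 220.9045.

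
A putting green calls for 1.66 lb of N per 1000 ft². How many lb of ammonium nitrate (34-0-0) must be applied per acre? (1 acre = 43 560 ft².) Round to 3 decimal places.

212.675 lb of product per acre

Product per 1000 ft² = 1.66 / 34% = 4.88235 lb.
Convert to per acre: 4.88235 × 43.56 = 212.6753 lb.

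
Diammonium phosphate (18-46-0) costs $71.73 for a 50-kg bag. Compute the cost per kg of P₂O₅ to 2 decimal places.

P₂O₅ in bag = 50 × 46% = 23 kg.
Cost per kg P₂O₅ = $71.73 / 23 = $3.1187.

$3.12 per kg P₂O₅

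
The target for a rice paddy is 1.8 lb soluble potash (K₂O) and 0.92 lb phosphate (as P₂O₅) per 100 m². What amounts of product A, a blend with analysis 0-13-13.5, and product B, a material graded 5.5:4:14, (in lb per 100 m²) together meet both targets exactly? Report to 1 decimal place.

4.4 lb product A, 8.6 lb product B

With a, b = lb per 100 m² of product A and product B:
K₂O: 0.135·a + 0.14·b = 1.8
P₂O₅: 0.13·a + 0.04·b = 0.92
Eliminate a: (row1) − 0.135/0.13·(row2) → 0.0984615·b = 0.844615, so b = 8.57812.
Back-substitute: a = (1.8 − 0.14·8.57812) / 0.135 = 4.4375.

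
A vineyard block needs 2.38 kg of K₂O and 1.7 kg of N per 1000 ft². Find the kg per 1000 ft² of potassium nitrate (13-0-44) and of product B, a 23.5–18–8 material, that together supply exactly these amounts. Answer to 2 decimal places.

4.55 kg potassium nitrate, 4.72 kg product B

With a, b = kg per 1000 ft² of potassium nitrate and product B:
K₂O: 0.44·a + 0.08·b = 2.38
N: 0.13·a + 0.235·b = 1.7
Eliminate a: (row1) − 0.44/0.13·(row2) → -0.715385·b = -3.37385, so b = 4.71613.
Back-substitute: a = (2.38 − 0.08·4.71613) / 0.44 = 4.55161.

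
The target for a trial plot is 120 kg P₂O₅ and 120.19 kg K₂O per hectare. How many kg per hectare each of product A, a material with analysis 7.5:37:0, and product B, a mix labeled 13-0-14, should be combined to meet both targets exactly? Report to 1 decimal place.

324.3 kg product A, 858.5 kg product B

Let a = kg of product A, b = kg of product B (per hectare).
P₂O₅: 0.37·a + 0·b = 120
K₂O: 0·a + 0.14·b = 120.19
Solving simultaneously: a = 324.324, b = 858.5.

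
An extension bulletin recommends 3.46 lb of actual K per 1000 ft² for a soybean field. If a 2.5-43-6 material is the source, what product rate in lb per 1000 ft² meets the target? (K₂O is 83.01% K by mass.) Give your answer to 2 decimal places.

69.47 lb of product per thousand sq ft

As K₂O: 3.46 / 0.8301 = 4.16817 lb per 1000 ft².
Product per 1000 ft² = 4.16817 / 6% = 69.4695 lb.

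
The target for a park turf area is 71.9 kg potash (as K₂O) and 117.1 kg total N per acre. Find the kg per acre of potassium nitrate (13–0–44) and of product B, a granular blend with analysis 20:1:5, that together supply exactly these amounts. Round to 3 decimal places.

104.601 kg potassium nitrate, 517.509 kg product B

Let a = kg of potassium nitrate, b = kg of product B (per acre).
K₂O: 0.44·a + 0.05·b = 71.9
N: 0.13·a + 0.2·b = 117.1
Solving simultaneously: a = 104.6012, b = 517.5092.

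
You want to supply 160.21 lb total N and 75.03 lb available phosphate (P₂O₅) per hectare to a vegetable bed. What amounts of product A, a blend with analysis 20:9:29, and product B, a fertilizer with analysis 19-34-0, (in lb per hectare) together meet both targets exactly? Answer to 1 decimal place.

With a, b = lb per hectare of product A and product B:
N: 0.2·a + 0.19·b = 160.21
P₂O₅: 0.09·a + 0.34·b = 75.03
From row1: a = (160.21 − 0.19·b) / 0.2.
Into row2: 0.09·(160.21 − 0.19·b)/0.2 + 0.34·b = 75.03 → b = 11.5344, a = 790.092.

790.1 lb product A, 11.5 lb product B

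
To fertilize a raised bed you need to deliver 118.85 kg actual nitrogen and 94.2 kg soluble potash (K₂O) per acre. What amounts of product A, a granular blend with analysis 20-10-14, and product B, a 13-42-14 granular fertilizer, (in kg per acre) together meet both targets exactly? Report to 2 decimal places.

448.27 kg product A, 224.59 kg product B

Let a = kg of product A, b = kg of product B (per acre).
N: 0.2·a + 0.13·b = 118.85
K₂O: 0.14·a + 0.14·b = 94.2
Solving simultaneously: a = 448.265, b = 224.592.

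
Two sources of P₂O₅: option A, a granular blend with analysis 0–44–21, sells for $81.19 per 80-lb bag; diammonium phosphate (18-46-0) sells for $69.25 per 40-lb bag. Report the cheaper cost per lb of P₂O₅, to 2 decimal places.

$2.31 per lb P₂O₅ (option A)

option A: P₂O₅ per bag = 80 × 44% = 35.2 lb; cost = 81.19 / 35.2 = $2.3065/lb P₂O₅.
diammonium phosphate: P₂O₅ per bag = 40 × 46% = 18.4 lb; cost = 69.25 / 18.4 = $3.7636/lb P₂O₅.
option A is cheaper.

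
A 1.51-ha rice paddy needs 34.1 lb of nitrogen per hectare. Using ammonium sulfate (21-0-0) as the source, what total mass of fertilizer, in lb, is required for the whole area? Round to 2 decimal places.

Product per hectare = 34.1 / 21% = 162.381 lb.
Total product = 162.381 × 1.51 = 245.195 lb.

245.20 lb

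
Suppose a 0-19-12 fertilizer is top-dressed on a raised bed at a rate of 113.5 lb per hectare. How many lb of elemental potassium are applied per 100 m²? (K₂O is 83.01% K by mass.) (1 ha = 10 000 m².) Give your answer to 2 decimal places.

K₂O per hectare = 113.5 × 12% = 13.62 lb.
Elemental K = 13.62 × 0.8301 = 11.306 lb per hectare.
Convert to per 100 m²: 11.306 × 0.01 = 0.11306 lb.

0.11 lb K per hundred sq m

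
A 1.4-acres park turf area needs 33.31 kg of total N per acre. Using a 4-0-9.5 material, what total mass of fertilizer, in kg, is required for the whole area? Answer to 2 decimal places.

1165.85 kg

Product per acre = 33.31 / 4% = 832.75 kg.
Total product = 832.75 × 1.4 = 1165.85 kg.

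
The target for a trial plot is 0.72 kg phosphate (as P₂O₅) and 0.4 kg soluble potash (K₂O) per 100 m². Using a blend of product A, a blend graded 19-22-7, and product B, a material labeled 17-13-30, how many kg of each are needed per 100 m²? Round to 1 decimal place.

2.9 kg product A, 0.7 kg product B

Per-100 m² balance (a = product A, b = product B):
P₂O₅: 0.22·a + 0.13·b = 0.72
K₂O: 0.07·a + 0.3·b = 0.4
From row1: a = (0.72 − 0.13·b) / 0.22.
Into row2: 0.07·(0.72 − 0.13·b)/0.22 + 0.3·b = 0.4 → b = 0.660808, a = 2.88225.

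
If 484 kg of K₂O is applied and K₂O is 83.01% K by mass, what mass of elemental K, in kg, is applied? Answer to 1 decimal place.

401.8 kg K

K = 484 × 0.8301 = 401.768 kg.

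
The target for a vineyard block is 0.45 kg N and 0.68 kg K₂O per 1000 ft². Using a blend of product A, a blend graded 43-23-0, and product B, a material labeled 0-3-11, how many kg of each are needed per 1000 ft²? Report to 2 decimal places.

Let a = kg of product A, b = kg of product B (per 1000 ft²).
N: 0.43·a + 0·b = 0.45
K₂O: 0·a + 0.11·b = 0.68
Solving simultaneously: a = 1.04651, b = 6.18182.

1.05 kg product A, 6.18 kg product B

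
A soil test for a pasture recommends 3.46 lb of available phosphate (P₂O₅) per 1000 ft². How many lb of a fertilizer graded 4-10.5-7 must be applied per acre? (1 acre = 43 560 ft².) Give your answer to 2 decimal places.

1435.41 lb of product per acre

Product per 1000 ft² = 3.46 / 10.5% = 32.9524 lb.
Convert to per acre: 32.9524 × 43.56 = 1435.406 lb.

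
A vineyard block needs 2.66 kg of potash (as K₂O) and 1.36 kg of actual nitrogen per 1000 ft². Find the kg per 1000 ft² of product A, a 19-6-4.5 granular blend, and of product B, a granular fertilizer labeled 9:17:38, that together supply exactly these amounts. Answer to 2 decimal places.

With a, b = kg per 1000 ft² of product A and product B:
K₂O: 0.045·a + 0.38·b = 2.66
N: 0.19·a + 0.09·b = 1.36
Eliminate a: (row1) − 0.045/0.19·(row2) → 0.358684·b = 2.33789, so b = 6.51798.
Back-substitute: a = (2.66 − 0.38·6.51798) / 0.045 = 4.07043.

4.07 kg product A, 6.52 kg product B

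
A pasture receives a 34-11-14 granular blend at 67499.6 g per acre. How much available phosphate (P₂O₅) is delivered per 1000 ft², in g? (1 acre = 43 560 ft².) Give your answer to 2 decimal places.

P₂O₅ per acre = 67499.6 × 11% = 7424.96 g.
Convert to per 1000 ft²: 7424.96 × 0.0229568 = 170.454 g.

170.45 g P₂O₅ per thousand sq ft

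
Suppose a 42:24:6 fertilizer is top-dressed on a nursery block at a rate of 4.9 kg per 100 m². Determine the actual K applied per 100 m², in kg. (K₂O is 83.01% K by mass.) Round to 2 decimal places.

0.24 kg K per hundred sq m

K₂O per 100 m² = 4.9 × 6% = 0.294 kg.
Elemental K = 0.294 × 0.8301 = 0.244049 kg per 100 m².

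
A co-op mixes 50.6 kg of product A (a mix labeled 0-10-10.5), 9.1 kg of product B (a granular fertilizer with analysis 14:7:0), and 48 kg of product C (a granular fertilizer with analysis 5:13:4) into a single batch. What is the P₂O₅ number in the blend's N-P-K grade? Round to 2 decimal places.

Total mass = 50.6 + 9.1 + 48 = 107.7 kg.
P₂O₅ mass = 10%×50.6 + 7%×9.1 + 13%×48 = 11.937 kg.
% P₂O₅ = 11.937 / 107.7 = 11.0836%.

11.08% P₂O₅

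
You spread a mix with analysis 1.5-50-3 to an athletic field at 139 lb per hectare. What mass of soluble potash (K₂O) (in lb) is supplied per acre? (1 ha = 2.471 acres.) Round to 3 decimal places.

1.688 lb K₂O per acre

K₂O per hectare = 139 × 3% = 4.17 lb.
Convert to per acre: 4.17 × 0.404694 = 1.68758 lb.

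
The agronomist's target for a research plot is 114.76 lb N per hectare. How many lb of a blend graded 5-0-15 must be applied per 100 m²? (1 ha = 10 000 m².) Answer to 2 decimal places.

22.95 lb of product per hundred sq m

Product per hectare = 114.76 / 5% = 2295.2 lb.
Convert to per 100 m²: 2295.2 × 0.01 = 22.952 lb.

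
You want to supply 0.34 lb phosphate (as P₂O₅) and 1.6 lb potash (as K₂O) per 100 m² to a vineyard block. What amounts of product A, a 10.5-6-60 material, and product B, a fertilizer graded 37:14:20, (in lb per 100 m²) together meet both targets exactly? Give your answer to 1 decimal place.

With a, b = lb per 100 m² of product A and product B:
P₂O₅: 0.06·a + 0.14·b = 0.34
K₂O: 0.6·a + 0.2·b = 1.6
Eliminate a: (row1) − 0.06/0.6·(row2) → 0.12·b = 0.18, so b = 1.5.
Back-substitute: a = (0.34 − 0.14·1.5) / 0.06 = 2.16667.

2.2 lb product A, 1.5 lb product B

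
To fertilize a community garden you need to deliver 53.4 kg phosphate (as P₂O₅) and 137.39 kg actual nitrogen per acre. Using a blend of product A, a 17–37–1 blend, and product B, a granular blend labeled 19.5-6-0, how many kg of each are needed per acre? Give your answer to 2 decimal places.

35.02 kg product A, 674.03 kg product B

Per-acre balance (a = product A, b = product B):
P₂O₅: 0.37·a + 0.06·b = 53.4
N: 0.17·a + 0.195·b = 137.39
Eliminate a: (row1) − 0.37/0.17·(row2) → -0.364412·b = -245.625, so b = 674.032.
Back-substitute: a = (53.4 − 0.06·674.032) / 0.37 = 35.0218.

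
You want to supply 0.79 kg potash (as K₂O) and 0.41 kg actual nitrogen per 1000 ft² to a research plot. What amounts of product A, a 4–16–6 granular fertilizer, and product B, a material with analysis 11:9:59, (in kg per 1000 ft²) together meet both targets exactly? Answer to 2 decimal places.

9.12 kg product A, 0.41 kg product B

Per-1000 ft² balance (a = product A, b = product B):
K₂O: 0.06·a + 0.59·b = 0.79
N: 0.04·a + 0.11·b = 0.41
From row1: a = (0.79 − 0.59·b) / 0.06.
Into row2: 0.04·(0.79 − 0.59·b)/0.06 + 0.11·b = 0.41 → b = 0.411765, a = 9.11765.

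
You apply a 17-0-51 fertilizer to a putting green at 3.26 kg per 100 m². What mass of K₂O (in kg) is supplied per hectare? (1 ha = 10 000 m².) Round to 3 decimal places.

K₂O per 100 m² = 3.26 × 51% = 1.6626 kg.
Convert to per hectare: 1.6626 × 100 = 166.26 kg.

166.260 kg K₂O per hectare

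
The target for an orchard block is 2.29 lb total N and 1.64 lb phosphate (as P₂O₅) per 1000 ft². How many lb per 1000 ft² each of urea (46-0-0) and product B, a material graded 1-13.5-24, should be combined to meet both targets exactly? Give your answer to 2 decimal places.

4.71 lb urea, 12.15 lb product B

Per-1000 ft² balance (a = urea, b = product B):
N: 0.46·a + 0.01·b = 2.29
P₂O₅: 0·a + 0.135·b = 1.64
Solving simultaneously: a = 4.71417, b = 12.1481.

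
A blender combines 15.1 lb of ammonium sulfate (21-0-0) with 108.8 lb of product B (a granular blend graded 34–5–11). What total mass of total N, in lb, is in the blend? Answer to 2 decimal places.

N mass = 21%×15.1 + 34%×108.8 = 40.163 lb.

40.16 lb N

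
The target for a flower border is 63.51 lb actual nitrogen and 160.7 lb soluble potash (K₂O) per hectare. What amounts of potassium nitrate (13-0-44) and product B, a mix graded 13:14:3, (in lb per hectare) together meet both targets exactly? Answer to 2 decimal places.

356.20 lb potassium nitrate, 132.33 lb product B

With a, b = lb per hectare of potassium nitrate and product B:
N: 0.13·a + 0.13·b = 63.51
K₂O: 0.44·a + 0.03·b = 160.7
From row1: a = (63.51 − 0.13·b) / 0.13.
Into row2: 0.44·(63.51 − 0.13·b)/0.13 + 0.03·b = 160.7 → b = 132.334, a = 356.2045.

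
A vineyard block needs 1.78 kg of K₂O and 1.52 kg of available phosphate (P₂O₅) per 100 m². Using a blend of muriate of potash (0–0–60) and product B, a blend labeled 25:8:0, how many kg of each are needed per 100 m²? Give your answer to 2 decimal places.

2.97 kg muriate of potash, 19.00 kg product B

Per-100 m² balance (a = muriate of potash, b = product B):
K₂O: 0.6·a + 0·b = 1.78
P₂O₅: 0·a + 0.08·b = 1.52
Solving simultaneously: a = 2.96667, b = 19.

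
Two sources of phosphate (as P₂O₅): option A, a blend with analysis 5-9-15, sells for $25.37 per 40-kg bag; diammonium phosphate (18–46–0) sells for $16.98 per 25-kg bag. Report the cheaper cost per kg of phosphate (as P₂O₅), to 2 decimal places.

$1.48 per kg P₂O₅ (diammonium phosphate)

option A: P₂O₅ per bag = 40 × 9% = 3.6 kg; cost = 25.37 / 3.6 = $7.0472/kg P₂O₅.
diammonium phosphate: P₂O₅ per bag = 25 × 46% = 11.5 kg; cost = 16.98 / 11.5 = $1.4765/kg P₂O₅.
diammonium phosphate is cheaper.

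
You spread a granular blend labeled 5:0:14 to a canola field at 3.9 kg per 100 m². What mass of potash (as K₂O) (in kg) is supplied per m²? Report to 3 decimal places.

K₂O per 100 m² = 3.9 × 14% = 0.546 kg.
Convert to per m²: 0.546 × 0.01 = 0.00546 kg.

0.005 kg K₂O per sq m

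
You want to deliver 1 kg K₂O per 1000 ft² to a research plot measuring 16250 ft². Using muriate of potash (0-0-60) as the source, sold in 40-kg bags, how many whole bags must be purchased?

1 bags

Product per 1000 ft² = 1 / 60% = 1.66667 kg.
Total product = 1.66667 × 16250 / 1000 = 27.0833 kg.
Bags = ⌈27.0833 / 40⌉ = 1.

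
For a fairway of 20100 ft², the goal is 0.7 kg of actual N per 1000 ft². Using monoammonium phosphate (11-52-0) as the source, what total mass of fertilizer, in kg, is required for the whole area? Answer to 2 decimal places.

127.91 kg

Product per 1000 ft² = 0.7 / 11% = 6.36364 kg.
Total product = 6.36364 × 20100 / 1000 = 127.909 kg.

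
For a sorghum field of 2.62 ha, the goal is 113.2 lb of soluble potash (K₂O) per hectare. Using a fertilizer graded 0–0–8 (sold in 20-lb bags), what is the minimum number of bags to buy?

Product per hectare = 113.2 / 8% = 1415 lb.
Total product = 1415 × 2.62 = 3707.3 lb.
Bags = ⌈3707.3 / 20⌉ = 186.

186 bags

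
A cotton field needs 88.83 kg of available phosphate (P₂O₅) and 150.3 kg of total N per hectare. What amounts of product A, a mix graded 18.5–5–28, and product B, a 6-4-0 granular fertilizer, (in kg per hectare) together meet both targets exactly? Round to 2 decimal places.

155.05 kg product A, 2026.94 kg product B

With a, b = kg per hectare of product A and product B:
P₂O₅: 0.05·a + 0.04·b = 88.83
N: 0.185·a + 0.06·b = 150.3
Solving simultaneously: a = 155.045, b = 2026.943.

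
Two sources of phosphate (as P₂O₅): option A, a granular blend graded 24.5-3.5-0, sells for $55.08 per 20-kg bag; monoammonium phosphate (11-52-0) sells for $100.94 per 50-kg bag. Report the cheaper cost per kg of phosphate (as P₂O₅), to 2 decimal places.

$3.88 per kg P₂O₅ (monoammonium phosphate)

option A: P₂O₅ per bag = 20 × 3.5% = 0.7 kg; cost = 55.08 / 0.7 = $78.6857/kg P₂O₅.
monoammonium phosphate: P₂O₅ per bag = 50 × 52% = 26 kg; cost = 100.94 / 26 = $3.8823/kg P₂O₅.
monoammonium phosphate is cheaper.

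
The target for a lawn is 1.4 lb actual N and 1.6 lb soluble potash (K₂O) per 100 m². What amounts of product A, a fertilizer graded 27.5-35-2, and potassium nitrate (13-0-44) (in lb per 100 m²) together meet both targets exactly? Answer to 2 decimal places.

3.45 lb product A, 3.48 lb potassium nitrate

Let a = lb of product A, b = lb of potassium nitrate (per 100 m²).
N: 0.275·a + 0.13·b = 1.4
K₂O: 0.02·a + 0.44·b = 1.6
Eliminate a: (row1) − 0.275/0.02·(row2) → -5.92·b = -20.6, so b = 3.47973.
Back-substitute: a = (1.4 − 0.13·3.47973) / 0.275 = 3.44595.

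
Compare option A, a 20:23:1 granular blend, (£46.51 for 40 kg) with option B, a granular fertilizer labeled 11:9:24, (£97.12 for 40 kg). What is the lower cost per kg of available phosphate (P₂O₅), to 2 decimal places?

£5.06 per kg P₂O₅ (option A)

option A: P₂O₅ per bag = 40 × 23% = 9.2 kg; cost = 46.51 / 9.2 = £5.0554/kg P₂O₅.
option B: P₂O₅ per bag = 40 × 9% = 3.6 kg; cost = 97.12 / 3.6 = £26.9778/kg P₂O₅.
option A is cheaper.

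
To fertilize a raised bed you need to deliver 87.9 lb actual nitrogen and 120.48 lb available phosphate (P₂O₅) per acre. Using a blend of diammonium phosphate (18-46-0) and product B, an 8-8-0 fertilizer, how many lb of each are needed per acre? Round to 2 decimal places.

116.36 lb diammonium phosphate, 836.95 lb product B

With a, b = lb per acre of diammonium phosphate and product B:
N: 0.18·a + 0.08·b = 87.9
P₂O₅: 0.46·a + 0.08·b = 120.48
Eliminate a: (row1) − 0.18/0.46·(row2) → 0.0486957·b = 40.7557, so b = 836.946.
Back-substitute: a = (87.9 − 0.08·836.946) / 0.18 = 116.357.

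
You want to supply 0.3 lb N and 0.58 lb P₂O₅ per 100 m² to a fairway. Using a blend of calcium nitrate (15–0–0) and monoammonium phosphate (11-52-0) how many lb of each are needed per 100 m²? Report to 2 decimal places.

Let a = lb of calcium nitrate, b = lb of monoammonium phosphate (per 100 m²).
N: 0.15·a + 0.11·b = 0.3
P₂O₅: 0·a + 0.52·b = 0.58
Solving simultaneously: a = 1.18205, b = 1.11538.

1.18 lb calcium nitrate, 1.12 lb monoammonium phosphate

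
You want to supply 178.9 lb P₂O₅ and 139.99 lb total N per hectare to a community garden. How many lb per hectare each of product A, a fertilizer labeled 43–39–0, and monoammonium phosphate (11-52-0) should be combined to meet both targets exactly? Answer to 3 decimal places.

293.945 lb product A, 123.580 lb monoammonium phosphate

Let a = lb of product A, b = lb of monoammonium phosphate (per hectare).
P₂O₅: 0.39·a + 0.52·b = 178.9
N: 0.43·a + 0.11·b = 139.99
Solving simultaneously: a = 293.9447, b = 123.57997.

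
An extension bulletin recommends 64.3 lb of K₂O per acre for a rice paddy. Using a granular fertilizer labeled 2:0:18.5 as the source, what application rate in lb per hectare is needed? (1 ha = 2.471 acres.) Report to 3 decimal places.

Product per acre = 64.3 / 18.5% = 347.568 lb.
Convert to per hectare: 347.568 × 2.471 = 858.83946 lb.

858.839 lb of product per hectare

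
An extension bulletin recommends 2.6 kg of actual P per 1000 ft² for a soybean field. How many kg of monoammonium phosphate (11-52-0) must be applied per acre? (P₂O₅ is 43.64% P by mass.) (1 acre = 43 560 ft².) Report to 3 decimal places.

499.083 kg of product per acre

As P₂O₅: 2.6 / 0.4364 = 5.95784 kg per 1000 ft².
Product per 1000 ft² = 5.95784 / 52% = 11.4574 kg.
Convert to per acre: 11.4574 × 43.56 = 499.0834 kg.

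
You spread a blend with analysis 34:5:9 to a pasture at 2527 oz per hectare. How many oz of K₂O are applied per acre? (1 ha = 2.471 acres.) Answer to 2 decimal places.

K₂O per hectare = 2527 × 9% = 227.43 oz.
Convert to per acre: 227.43 × 0.404694 = 92.0397 oz.

92.04 oz K₂O per acre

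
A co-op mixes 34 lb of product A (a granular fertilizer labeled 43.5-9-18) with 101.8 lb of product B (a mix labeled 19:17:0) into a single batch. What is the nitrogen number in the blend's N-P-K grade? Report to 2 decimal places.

Total mass = 34 + 101.8 = 135.8 lb.
N mass = 43.5%×34 + 19%×101.8 = 34.132 lb.
% N = 34.132 / 135.8 = 25.134%.

25.13% N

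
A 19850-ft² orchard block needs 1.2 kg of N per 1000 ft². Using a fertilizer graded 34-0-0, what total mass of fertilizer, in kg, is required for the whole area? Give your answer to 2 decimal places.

Product per 1000 ft² = 1.2 / 34% = 3.52941 kg.
Total product = 3.52941 × 19850 / 1000 = 70.0588 kg.

70.06 kg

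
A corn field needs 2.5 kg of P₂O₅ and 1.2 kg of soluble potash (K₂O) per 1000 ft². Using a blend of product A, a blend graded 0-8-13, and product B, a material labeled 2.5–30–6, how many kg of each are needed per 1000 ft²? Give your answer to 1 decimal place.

6.1 kg product A, 6.7 kg product B

With a, b = kg per 1000 ft² of product A and product B:
P₂O₅: 0.08·a + 0.3·b = 2.5
K₂O: 0.13·a + 0.06·b = 1.2
Eliminate b: (row1) − 0.3/0.06·(row2) → -0.57·a = -3.5, so a = 6.14035.
Then b = (1.2 − 0.13·6.14035) / 0.06 = 6.69591.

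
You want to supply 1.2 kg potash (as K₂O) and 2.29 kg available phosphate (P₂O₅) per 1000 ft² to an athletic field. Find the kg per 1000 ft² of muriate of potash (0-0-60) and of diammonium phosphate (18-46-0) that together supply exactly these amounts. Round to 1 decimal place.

2.0 kg muriate of potash, 5.0 kg diammonium phosphate

With a, b = kg per 1000 ft² of muriate of potash and diammonium phosphate:
K₂O: 0.6·a + 0·b = 1.2
P₂O₅: 0·a + 0.46·b = 2.29
Solving simultaneously: a = 2, b = 4.97826.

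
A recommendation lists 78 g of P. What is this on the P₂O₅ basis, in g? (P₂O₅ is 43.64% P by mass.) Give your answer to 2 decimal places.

P₂O₅ = 78 / 0.4364 = 178.735 g.

178.74 g P₂O₅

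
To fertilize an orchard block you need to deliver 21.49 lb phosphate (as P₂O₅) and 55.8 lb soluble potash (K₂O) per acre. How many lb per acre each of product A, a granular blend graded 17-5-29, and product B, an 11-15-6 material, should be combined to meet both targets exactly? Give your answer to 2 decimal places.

174.83 lb product A, 84.99 lb product B

Let a = lb of product A, b = lb of product B (per acre).
P₂O₅: 0.05·a + 0.15·b = 21.49
K₂O: 0.29·a + 0.06·b = 55.8
Solving simultaneously: a = 174.8296, b = 84.9901.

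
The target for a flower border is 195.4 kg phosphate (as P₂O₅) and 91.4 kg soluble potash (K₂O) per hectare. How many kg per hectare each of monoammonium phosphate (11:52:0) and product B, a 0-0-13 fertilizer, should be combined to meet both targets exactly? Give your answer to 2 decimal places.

375.77 kg monoammonium phosphate, 703.08 kg product B

Per-hectare balance (a = monoammonium phosphate, b = product B):
P₂O₅: 0.52·a + 0·b = 195.4
K₂O: 0·a + 0.13·b = 91.4
Solving simultaneously: a = 375.769, b = 703.077.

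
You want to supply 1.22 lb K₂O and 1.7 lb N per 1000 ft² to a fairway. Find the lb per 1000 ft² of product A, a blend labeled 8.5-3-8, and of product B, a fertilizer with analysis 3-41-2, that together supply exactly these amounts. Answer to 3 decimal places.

With a, b = lb per 1000 ft² of product A and product B:
K₂O: 0.08·a + 0.02·b = 1.22
N: 0.085·a + 0.03·b = 1.7
Solving simultaneously: a = 3.71429, b = 46.1429.

3.714 lb product A, 46.143 lb product B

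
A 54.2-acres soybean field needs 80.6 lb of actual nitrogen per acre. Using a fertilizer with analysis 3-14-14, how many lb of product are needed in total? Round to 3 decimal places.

145617.333 lb

Product per acre = 80.6 / 3% = 2686.67 lb.
Total product = 2686.67 × 54.2 = 145617.3333 lb.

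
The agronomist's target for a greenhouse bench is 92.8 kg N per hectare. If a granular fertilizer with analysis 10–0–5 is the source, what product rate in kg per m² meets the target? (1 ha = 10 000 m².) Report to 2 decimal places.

0.09 kg of product per sq m

Product per hectare = 92.8 / 10% = 928 kg.
Convert to per m²: 928 × 0.0001 = 0.0928 kg.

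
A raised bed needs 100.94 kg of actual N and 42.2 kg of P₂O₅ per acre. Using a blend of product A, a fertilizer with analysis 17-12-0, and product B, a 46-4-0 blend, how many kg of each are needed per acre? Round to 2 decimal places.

Let a = kg of product A, b = kg of product B (per acre).
N: 0.17·a + 0.46·b = 100.94
P₂O₅: 0.12·a + 0.04·b = 42.2
Eliminate b: (row1) − 0.46/0.04·(row2) → -1.21·a = -384.36, so a = 317.653.
Then b = (42.2 − 0.12·317.653) / 0.04 = 102.041.

317.65 kg product A, 102.04 kg product B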